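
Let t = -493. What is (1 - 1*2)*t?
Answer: 493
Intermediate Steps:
(1 - 1*2)*t = (1 - 1*2)*(-493) = (1 - 2)*(-493) = -1*(-493) = 493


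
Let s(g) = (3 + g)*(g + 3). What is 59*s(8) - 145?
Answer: 6994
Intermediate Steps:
s(g) = (3 + g)**2 (s(g) = (3 + g)*(3 + g) = (3 + g)**2)
59*s(8) - 145 = 59*(3 + 8)**2 - 145 = 59*11**2 - 145 = 59*121 - 145 = 7139 - 145 = 6994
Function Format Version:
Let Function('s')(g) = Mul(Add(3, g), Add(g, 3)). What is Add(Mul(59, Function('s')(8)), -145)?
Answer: 6994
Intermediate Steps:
Function('s')(g) = Pow(Add(3, g), 2) (Function('s')(g) = Mul(Add(3, g), Add(3, g)) = Pow(Add(3, g), 2))
Add(Mul(59, Function('s')(8)), -145) = Add(Mul(59, Pow(Add(3, 8), 2)), -145) = Add(Mul(59, Pow(11, 2)), -145) = Add(Mul(59, 121), -145) = Add(7139, -145) = 6994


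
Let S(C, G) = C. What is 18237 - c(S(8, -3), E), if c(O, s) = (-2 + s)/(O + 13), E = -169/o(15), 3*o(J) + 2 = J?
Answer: 383018/21 ≈ 18239.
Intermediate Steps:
o(J) = -2/3 + J/3
E = -39 (E = -169/(-2/3 + (1/3)*15) = -169/(-2/3 + 5) = -169/13/3 = -169*3/13 = -39)
c(O, s) = (-2 + s)/(13 + O)
18237 - c(S(8, -3), E) = 18237 - (-2 - 39)/(13 + 8) = 18237 - (-41)/21 = 18237 - 1*(-41/21) = 18237 + 41/21 = 383018/21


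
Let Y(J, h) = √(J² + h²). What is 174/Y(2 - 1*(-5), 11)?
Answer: 87*√170/85 ≈ 13.345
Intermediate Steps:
174/Y(2 - 1*(-5), 11) = 174/(√((2 - 1*(-5))² + 11²)) = 174/(√((2 + 5)² + 121)) = 174/(√(7² + 121)) = 174/(√(49 + 121)) = 174/(√170) = 174*(√170/170) = 87*√170/85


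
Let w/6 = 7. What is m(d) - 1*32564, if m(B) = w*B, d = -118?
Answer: -37520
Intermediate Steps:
w = 42 (w = 6*7 = 42)
m(B) = 42*B
m(d) - 1*32564 = 42*(-118) - 1*32564 = -4956 - 32564 = -37520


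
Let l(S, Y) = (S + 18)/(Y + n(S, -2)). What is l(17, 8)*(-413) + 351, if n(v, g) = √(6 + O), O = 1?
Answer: -95633/57 + 14455*√7/57 ≈ -1006.8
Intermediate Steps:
n(v, g) = √7 (n(v, g) = √(6 + 1) = √7)
l(S, Y) = (18 + S)/(Y + √7) (l(S, Y) = (S + 18)/(Y + √7) = (18 + S)/(Y + √7))
l(17, 8)*(-413) + 351 = ((18 + 17)/(8 + √7))*(-413) + 351 = (35/(8 + √7))*(-413) + 351 = -14455/(8 + √7) + 351 = 351 - 14455/(8 + √7)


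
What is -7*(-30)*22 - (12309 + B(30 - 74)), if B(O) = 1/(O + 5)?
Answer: -299870/39 ≈ -7689.0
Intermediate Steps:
B(O) = 1/(5 + O)
-7*(-30)*22 - (12309 + B(30 - 74)) = -7*(-30)*22 - (12309 + 1/(5 + (30 - 74))) = 210*22 - (12309 + 1/(5 - 44)) = 4620 - (12309 + 1/(-39)) = 4620 - (12309 - 1/39) = 4620 - 1*480050/39 = 4620 - 480050/39 = -299870/39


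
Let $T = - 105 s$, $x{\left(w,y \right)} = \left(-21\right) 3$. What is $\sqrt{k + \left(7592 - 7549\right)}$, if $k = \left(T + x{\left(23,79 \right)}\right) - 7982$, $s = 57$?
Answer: $i \sqrt{13987} \approx 118.27 i$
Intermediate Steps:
$x{\left(w,y \right)} = -63$
$T = -5985$ ($T = \left(-105\right) 57 = -5985$)
$k = -14030$ ($k = \left(-5985 - 63\right) - 7982 = -6048 - 7982 = -14030$)
$\sqrt{k + \left(7592 - 7549\right)} = \sqrt{-14030 + \left(7592 - 7549\right)} = \sqrt{-14030 + 43} = \sqrt{-13987} = i \sqrt{13987}$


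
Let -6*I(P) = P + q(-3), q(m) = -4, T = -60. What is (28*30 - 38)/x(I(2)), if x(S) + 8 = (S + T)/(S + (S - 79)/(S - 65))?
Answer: -361702/20971 ≈ -17.248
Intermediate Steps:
I(P) = ⅔ - P/6 (I(P) = -(P - 4)/6 = -(-4 + P)/6 = ⅔ - P/6)
x(S) = -8 + (-60 + S)/(S + (-79 + S)/(-65 + S)) (x(S) = -8 + (S - 60)/(S + (S - 79)/(S - 65)) = -8 + (-60 + S)/(S + (-79 + S)/(-65 + S)))
(28*30 - 38)/x(I(2)) = (28*30 - 38)/(((-4532 - 387*(⅔ - ⅙*2) + 7*(⅔ - ⅙*2)²)/(79 - (⅔ - ⅙*2)² + 64*(⅔ - ⅙*2)))) = (840 - 38)/(((-4532 - 387*(⅔ - ⅓) + 7*(⅔ - ⅓)²)/(79 - (⅔ - ⅓)² + 64*(⅔ - ⅓)))) = 802/(((-4532 - 387*⅓ + 7*(⅓)²)/(79 - (⅓)² + 64*(⅓)))) = 802/(((-4532 - 129 + 7*(⅑))/(79 - 1*⅑ + 64/3))) = 802/(((-4532 - 129 + 7/9)/(79 - ⅑ + 64/3))) = 802/((-41942/9/(902/9))) = 802/(((9/902)*(-41942/9))) = 802/(-20971/451) = 802*(-451/20971) = -361702/20971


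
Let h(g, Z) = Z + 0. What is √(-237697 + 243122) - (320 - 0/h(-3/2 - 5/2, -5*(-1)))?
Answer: -320 + 5*√217 ≈ -246.35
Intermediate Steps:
h(g, Z) = Z
√(-237697 + 243122) - (320 - 0/h(-3/2 - 5/2, -5*(-1))) = √(-237697 + 243122) - (320 - 0/((-5*(-1)))) = √5425 - (320 - 0/5) = 5*√217 - (320 - 0/5) = 5*√217 - (320 - 106*0) = 5*√217 - (320 + 0) = 5*√217 - 1*320 = 5*√217 - 320 = -320 + 5*√217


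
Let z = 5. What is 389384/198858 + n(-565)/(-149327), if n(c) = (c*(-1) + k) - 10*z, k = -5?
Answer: 29022063494/14847434283 ≈ 1.9547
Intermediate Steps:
n(c) = -55 - c (n(c) = (c*(-1) - 5) - 10*5 = (-c - 5) - 50 = (-5 - c) - 50 = -55 - c)
389384/198858 + n(-565)/(-149327) = 389384/198858 + (-55 - 1*(-565))/(-149327) = 389384*(1/198858) + (-55 + 565)*(-1/149327) = 194692/99429 + 510*(-1/149327) = 194692/99429 - 510/149327 = 29022063494/14847434283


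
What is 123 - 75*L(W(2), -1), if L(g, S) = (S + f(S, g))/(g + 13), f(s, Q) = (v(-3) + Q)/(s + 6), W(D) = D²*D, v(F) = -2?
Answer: 856/7 ≈ 122.29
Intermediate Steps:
W(D) = D³
f(s, Q) = (-2 + Q)/(6 + s) (f(s, Q) = (-2 + Q)/(s + 6) = (-2 + Q)/(6 + s))
L(g, S) = (S + (-2 + g)/(6 + S))/(13 + g) (L(g, S) = (S + (-2 + g)/(6 + S))/(g + 13) = (S + (-2 + g)/(6 + S))/(13 + g))
123 - 75*L(W(2), -1) = 123 - 75*(-2 + 2³ - (6 - 1))/((6 - 1)*(13 + 2³)) = 123 - 75*(-2 + 8 - 1*5)/(5*(13 + 8)) = 123 - 15*(-2 + 8 - 5)/21 = 123 - 15/21 = 123 - 75*1/105 = 123 - 5/7 = 856/7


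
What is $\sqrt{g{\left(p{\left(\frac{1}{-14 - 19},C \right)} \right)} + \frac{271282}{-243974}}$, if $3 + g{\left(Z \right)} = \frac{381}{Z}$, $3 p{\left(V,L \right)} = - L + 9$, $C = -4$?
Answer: $\frac{\sqrt{210773297746765}}{1585831} \approx 9.1548$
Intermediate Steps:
$p{\left(V,L \right)} = 3 - \frac{L}{3}$ ($p{\left(V,L \right)} = \frac{- L + 9}{3} = \frac{9 - L}{3} = 3 - \frac{L}{3}$)
$g{\left(Z \right)} = -3 + \frac{381}{Z}$
$\sqrt{g{\left(p{\left(\frac{1}{-14 - 19},C \right)} \right)} + \frac{271282}{-243974}} = \sqrt{\left(-3 + \frac{381}{3 - - \frac{4}{3}}\right) + \frac{271282}{-243974}} = \sqrt{\left(-3 + \frac{381}{3 + \frac{4}{3}}\right) + 271282 \left(- \frac{1}{243974}\right)} = \sqrt{\left(-3 + \frac{381}{\frac{13}{3}}\right) - \frac{135641}{121987}} = \sqrt{\left(-3 + 381 \cdot \frac{3}{13}\right) - \frac{135641}{121987}} = \sqrt{\left(-3 + \frac{1143}{13}\right) - \frac{135641}{121987}} = \sqrt{\frac{1104}{13} - \frac{135641}{121987}} = \sqrt{\frac{132910315}{1585831}} = \frac{\sqrt{210773297746765}}{1585831}$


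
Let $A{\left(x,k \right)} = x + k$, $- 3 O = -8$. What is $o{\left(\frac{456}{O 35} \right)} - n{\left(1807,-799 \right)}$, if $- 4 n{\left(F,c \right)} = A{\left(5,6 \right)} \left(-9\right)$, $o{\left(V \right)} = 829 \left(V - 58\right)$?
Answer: $- \frac{6167909}{140} \approx -44057.0$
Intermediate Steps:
$O = \frac{8}{3}$ ($O = \left(- \frac{1}{3}\right) \left(-8\right) = \frac{8}{3} \approx 2.6667$)
$A{\left(x,k \right)} = k + x$
$o{\left(V \right)} = -48082 + 829 V$ ($o{\left(V \right)} = 829 \left(-58 + V\right) = -48082 + 829 V$)
$n{\left(F,c \right)} = \frac{99}{4}$ ($n{\left(F,c \right)} = - \frac{\left(6 + 5\right) \left(-9\right)}{4} = - \frac{11 \left(-9\right)}{4} = \left(- \frac{1}{4}\right) \left(-99\right) = \frac{99}{4}$)
$o{\left(\frac{456}{O 35} \right)} - n{\left(1807,-799 \right)} = \left(-48082 + 829 \frac{456}{\frac{8}{3} \cdot 35}\right) - \frac{99}{4} = \left(-48082 + 829 \frac{456}{\frac{280}{3}}\right) - \frac{99}{4} = \left(-48082 + 829 \cdot 456 \cdot \frac{3}{280}\right) - \frac{99}{4} = \left(-48082 + 829 \cdot \frac{171}{35}\right) - \frac{99}{4} = \left(-48082 + \frac{141759}{35}\right) - \frac{99}{4} = - \frac{1541111}{35} - \frac{99}{4} = - \frac{6167909}{140}$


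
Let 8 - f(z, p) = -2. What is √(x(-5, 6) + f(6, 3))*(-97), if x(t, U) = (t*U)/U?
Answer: -97*√5 ≈ -216.90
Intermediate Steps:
f(z, p) = 10 (f(z, p) = 8 - 1*(-2) = 8 + 2 = 10)
x(t, U) = t (x(t, U) = (U*t)/U = t)
√(x(-5, 6) + f(6, 3))*(-97) = √(-5 + 10)*(-97) = √5*(-97) = -97*√5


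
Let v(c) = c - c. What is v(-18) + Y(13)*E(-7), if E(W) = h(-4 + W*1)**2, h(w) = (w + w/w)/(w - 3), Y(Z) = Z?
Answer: 325/49 ≈ 6.6327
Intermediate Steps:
h(w) = (1 + w)/(-3 + w) (h(w) = (w + 1)/(-3 + w) = (1 + w)/(-3 + w))
v(c) = 0
E(W) = (-3 + W)**2/(-7 + W)**2 (E(W) = ((1 + (-4 + W*1))/(-3 + (-4 + W*1)))**2 = ((1 + (-4 + W))/(-3 + (-4 + W)))**2 = ((-3 + W)/(-7 + W))**2 = (-3 + W)**2/(-7 + W)**2)
v(-18) + Y(13)*E(-7) = 0 + 13*((-3 - 7)**2/(-7 - 7)**2) = 0 + 13*((-10)**2/(-14)**2) = 0 + 13*((1/196)*100) = 0 + 13*(25/49) = 0 + 325/49 = 325/49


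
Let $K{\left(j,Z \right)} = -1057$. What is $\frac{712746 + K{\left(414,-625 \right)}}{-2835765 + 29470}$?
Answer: $- \frac{711689}{2806295} \approx -0.2536$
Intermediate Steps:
$\frac{712746 + K{\left(414,-625 \right)}}{-2835765 + 29470} = \frac{712746 - 1057}{-2835765 + 29470} = \frac{711689}{-2806295} = 711689 \left(- \frac{1}{2806295}\right) = - \frac{711689}{2806295}$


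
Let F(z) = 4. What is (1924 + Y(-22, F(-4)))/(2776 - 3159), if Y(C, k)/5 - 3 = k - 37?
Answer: -1774/383 ≈ -4.6319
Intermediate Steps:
Y(C, k) = -170 + 5*k (Y(C, k) = 15 + 5*(k - 37) = 15 + 5*(-37 + k) = 15 + (-185 + 5*k) = -170 + 5*k)
(1924 + Y(-22, F(-4)))/(2776 - 3159) = (1924 + (-170 + 5*4))/(2776 - 3159) = (1924 + (-170 + 20))/(-383) = (1924 - 150)*(-1/383) = 1774*(-1/383) = -1774/383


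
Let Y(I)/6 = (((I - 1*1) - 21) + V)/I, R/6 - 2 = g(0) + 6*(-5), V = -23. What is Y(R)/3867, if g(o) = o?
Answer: 71/36092 ≈ 0.0019672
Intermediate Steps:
R = -168 (R = 12 + 6*(0 + 6*(-5)) = 12 + 6*(0 - 30) = 12 + 6*(-30) = 12 - 180 = -168)
Y(I) = 6*(-45 + I)/I (Y(I) = 6*((((I - 1*1) - 21) - 23)/I) = 6*((((I - 1) - 21) - 23)/I) = 6*((((-1 + I) - 21) - 23)/I) = 6*(((-22 + I) - 23)/I) = 6*((-45 + I)/I) = 6*(-45 + I)/I)
Y(R)/3867 = (6 - 270/(-168))/3867 = (6 - 270*(-1/168))*(1/3867) = (6 + 45/28)*(1/3867) = (213/28)*(1/3867) = 71/36092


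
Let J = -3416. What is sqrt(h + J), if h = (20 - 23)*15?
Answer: I*sqrt(3461) ≈ 58.83*I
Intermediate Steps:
h = -45 (h = -3*15 = -45)
sqrt(h + J) = sqrt(-45 - 3416) = sqrt(-3461) = I*sqrt(3461)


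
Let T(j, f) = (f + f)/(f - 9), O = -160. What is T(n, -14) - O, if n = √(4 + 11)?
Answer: 3708/23 ≈ 161.22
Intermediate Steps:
n = √15 ≈ 3.8730
T(j, f) = 2*f/(-9 + f) (T(j, f) = (2*f)/(-9 + f) = 2*f/(-9 + f))
T(n, -14) - O = 2*(-14)/(-9 - 14) - 1*(-160) = 2*(-14)/(-23) + 160 = 2*(-14)*(-1/23) + 160 = 28/23 + 160 = 3708/23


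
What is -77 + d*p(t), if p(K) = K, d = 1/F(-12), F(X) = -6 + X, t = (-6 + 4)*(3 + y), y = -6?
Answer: -232/3 ≈ -77.333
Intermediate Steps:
t = 6 (t = (-6 + 4)*(3 - 6) = -2*(-3) = 6)
d = -1/18 (d = 1/(-6 - 12) = 1/(-18) = -1/18 ≈ -0.055556)
-77 + d*p(t) = -77 - 1/18*6 = -77 - ⅓ = -232/3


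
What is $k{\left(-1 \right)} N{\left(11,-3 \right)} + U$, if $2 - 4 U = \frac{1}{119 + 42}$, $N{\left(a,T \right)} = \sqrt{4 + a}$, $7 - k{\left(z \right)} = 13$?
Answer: $\frac{321}{644} - 6 \sqrt{15} \approx -22.739$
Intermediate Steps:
$k{\left(z \right)} = -6$ ($k{\left(z \right)} = 7 - 13 = -6$)
$U = \frac{321}{644}$ ($U = \frac{1}{2} - \frac{1}{4 \left(119 + 42\right)} = \frac{1}{2} - \frac{1}{4 \cdot 161} = \frac{1}{2} - \frac{1}{644} = \frac{321}{644} \approx 0.49845$)
$k{\left(-1 \right)} N{\left(11,-3 \right)} + U = - 6 \sqrt{4 + 11} + \frac{321}{644} = - 6 \sqrt{15} + \frac{321}{644} = \frac{321}{644} - 6 \sqrt{15}$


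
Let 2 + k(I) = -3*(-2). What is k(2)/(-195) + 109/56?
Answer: 21031/10920 ≈ 1.9259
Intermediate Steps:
k(I) = 4 (k(I) = -2 - 3*(-2) = -2 + 6 = 4)
k(2)/(-195) + 109/56 = 4/(-195) + 109/56 = 4*(-1/195) + 109*(1/56) = -4/195 + 109/56 = 21031/10920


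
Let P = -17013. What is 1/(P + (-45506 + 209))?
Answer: -1/62310 ≈ -1.6049e-5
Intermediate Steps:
1/(P + (-45506 + 209)) = 1/(-17013 + (-45506 + 209)) = 1/(-17013 - 45297) = 1/(-62310) = -1/62310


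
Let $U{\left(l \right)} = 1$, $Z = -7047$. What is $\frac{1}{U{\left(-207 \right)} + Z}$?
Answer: $- \frac{1}{7046} \approx -0.00014192$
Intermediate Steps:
$\frac{1}{U{\left(-207 \right)} + Z} = \frac{1}{1 - 7047} = \frac{1}{-7046} = - \frac{1}{7046}$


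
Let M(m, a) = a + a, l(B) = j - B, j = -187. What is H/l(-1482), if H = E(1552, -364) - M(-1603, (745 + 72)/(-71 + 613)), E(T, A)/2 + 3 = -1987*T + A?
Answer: -1671632339/350945 ≈ -4763.2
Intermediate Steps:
l(B) = -187 - B
E(T, A) = -6 - 3974*T + 2*A (E(T, A) = -6 + 2*(-1987*T + A) = -6 + 2*(A - 1987*T) = -6 + (-3974*T + 2*A) = -6 - 3974*T + 2*A)
M(m, a) = 2*a
H = -1671632339/271 (H = (-6 - 3974*1552 + 2*(-364)) - 2*(745 + 72)/(-71 + 613) = (-6 - 6167648 - 728) - 2*817/542 = -6168382 - 2*817*(1/542) = -6168382 - 2*817/542 = -6168382 - 1*817/271 = -6168382 - 817/271 = -1671632339/271 ≈ -6.1684e+6)
H/l(-1482) = -1671632339/(271*(-187 - 1*(-1482))) = -1671632339/(271*(-187 + 1482)) = -1671632339/271/1295 = -1671632339/271*1/1295 = -1671632339/350945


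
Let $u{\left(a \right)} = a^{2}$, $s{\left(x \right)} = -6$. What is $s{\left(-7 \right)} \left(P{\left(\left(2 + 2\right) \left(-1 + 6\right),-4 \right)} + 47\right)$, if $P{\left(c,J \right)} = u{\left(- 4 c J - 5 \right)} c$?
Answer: $-11907282$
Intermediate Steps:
$P{\left(c,J \right)} = c \left(-5 - 4 J c\right)^{2}$ ($P{\left(c,J \right)} = \left(- 4 c J - 5\right)^{2} c = \left(- 4 J c - 5\right)^{2} c = \left(-5 - 4 J c\right)^{2} c = c \left(-5 - 4 J c\right)^{2}$)
$s{\left(-7 \right)} \left(P{\left(\left(2 + 2\right) \left(-1 + 6\right),-4 \right)} + 47\right) = - 6 \left(\left(2 + 2\right) \left(-1 + 6\right) \left(5 + 4 \left(-4\right) \left(2 + 2\right) \left(-1 + 6\right)\right)^{2} + 47\right) = - 6 \left(4 \cdot 5 \left(5 + 4 \left(-4\right) 4 \cdot 5\right)^{2} + 47\right) = - 6 \left(20 \left(5 + 4 \left(-4\right) 20\right)^{2} + 47\right) = - 6 \left(20 \left(5 - 320\right)^{2} + 47\right) = - 6 \left(20 \left(-315\right)^{2} + 47\right) = - 6 \left(20 \cdot 99225 + 47\right) = - 6 \left(1984500 + 47\right) = \left(-6\right) 1984547 = -11907282$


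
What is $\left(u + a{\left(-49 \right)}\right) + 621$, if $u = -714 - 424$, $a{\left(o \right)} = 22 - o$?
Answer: $-446$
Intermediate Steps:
$u = -1138$
$\left(u + a{\left(-49 \right)}\right) + 621 = \left(-1138 + \left(22 - -49\right)\right) + 621 = \left(-1138 + \left(22 + 49\right)\right) + 621 = \left(-1138 + 71\right) + 621 = -1067 + 621 = -446$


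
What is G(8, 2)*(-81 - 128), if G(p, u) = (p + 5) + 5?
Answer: -3762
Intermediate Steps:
G(p, u) = 10 + p (G(p, u) = (5 + p) + 5 = 10 + p)
G(8, 2)*(-81 - 128) = (10 + 8)*(-81 - 128) = 18*(-209) = -3762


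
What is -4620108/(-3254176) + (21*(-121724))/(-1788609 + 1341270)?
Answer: 865424350043/121309986472 ≈ 7.1340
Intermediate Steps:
-4620108/(-3254176) + (21*(-121724))/(-1788609 + 1341270) = -4620108*(-1/3254176) - 2556204/(-447339) = 1155027/813544 - 2556204*(-1/447339) = 1155027/813544 + 852068/149113 = 865424350043/121309986472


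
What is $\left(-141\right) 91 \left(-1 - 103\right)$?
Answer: $1334424$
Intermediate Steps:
$\left(-141\right) 91 \left(-1 - 103\right) = \left(-12831\right) \left(-104\right) = 1334424$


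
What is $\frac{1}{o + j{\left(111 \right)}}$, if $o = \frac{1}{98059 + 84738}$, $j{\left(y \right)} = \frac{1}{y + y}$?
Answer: $\frac{40580934}{183019} \approx 221.73$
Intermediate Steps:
$j{\left(y \right)} = \frac{1}{2 y}$
$o = \frac{1}{182797} \approx 5.4706 \cdot 10^{-6}$
$\frac{1}{o + j{\left(111 \right)}} = \frac{1}{\frac{1}{182797} + \frac{1}{2 \cdot 111}} = \frac{1}{\frac{1}{182797} + \frac{1}{2} \cdot \frac{1}{111}} = \frac{1}{\frac{1}{182797} + \frac{1}{222}} = \frac{1}{\frac{183019}{40580934}} = \frac{40580934}{183019}$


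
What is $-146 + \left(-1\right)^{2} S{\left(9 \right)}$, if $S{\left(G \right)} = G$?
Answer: $-137$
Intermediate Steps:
$-146 + \left(-1\right)^{2} S{\left(9 \right)} = -146 + \left(-1\right)^{2} \cdot 9 = -146 + 1 \cdot 9 = -146 + 9 = -137$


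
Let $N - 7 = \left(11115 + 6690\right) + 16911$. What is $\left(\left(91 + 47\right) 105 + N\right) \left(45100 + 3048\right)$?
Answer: $2369507524$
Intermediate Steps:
$N = 34723$ ($N = 7 + \left(\left(11115 + 6690\right) + 16911\right) = 7 + \left(17805 + 16911\right) = 7 + 34716 = 34723$)
$\left(\left(91 + 47\right) 105 + N\right) \left(45100 + 3048\right) = \left(\left(91 + 47\right) 105 + 34723\right) \left(45100 + 3048\right) = \left(138 \cdot 105 + 34723\right) 48148 = \left(14490 + 34723\right) 48148 = 49213 \cdot 48148 = 2369507524$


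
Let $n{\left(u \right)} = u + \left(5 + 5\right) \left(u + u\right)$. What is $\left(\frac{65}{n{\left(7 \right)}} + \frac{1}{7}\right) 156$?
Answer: $\frac{4472}{49} \approx 91.265$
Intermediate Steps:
$n{\left(u \right)} = 21 u$ ($n{\left(u \right)} = u + 10 \cdot 2 u = u + 20 u = 21 u$)
$\left(\frac{65}{n{\left(7 \right)}} + \frac{1}{7}\right) 156 = \left(\frac{65}{21 \cdot 7} + \frac{1}{7}\right) 156 = \left(\frac{65}{147} + \frac{1}{7}\right) 156 = \frac{86}{147} \cdot 156 = \frac{4472}{49}$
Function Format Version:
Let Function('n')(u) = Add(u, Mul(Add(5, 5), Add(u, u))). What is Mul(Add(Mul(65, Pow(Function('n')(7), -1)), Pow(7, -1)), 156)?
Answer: Rational(4472, 49) ≈ 91.265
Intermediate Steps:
Function('n')(u) = Mul(21, u) (Function('n')(u) = Add(u, Mul(10, Mul(2, u))) = Add(u, Mul(20, u)) = Mul(21, u))
Mul(Add(Mul(65, Pow(Function('n')(7), -1)), Pow(7, -1)), 156) = Mul(Add(Mul(65, Pow(Mul(21, 7), -1)), Pow(7, -1)), 156) = Mul(Add(Mul(65, Pow(147, -1)), Rational(1, 7)), 156) = Mul(Add(Mul(65, Rational(1, 147)), Rational(1, 7)), 156) = Mul(Add(Rational(65, 147), Rational(1, 7)), 156) = Mul(Rational(86, 147), 156) = Rational(4472, 49)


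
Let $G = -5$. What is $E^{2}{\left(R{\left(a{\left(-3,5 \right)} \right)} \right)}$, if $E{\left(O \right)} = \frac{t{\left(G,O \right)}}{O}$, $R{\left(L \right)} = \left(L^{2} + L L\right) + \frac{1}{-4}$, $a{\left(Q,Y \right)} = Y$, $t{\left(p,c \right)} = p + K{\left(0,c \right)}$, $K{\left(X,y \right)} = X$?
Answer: $\frac{400}{39601} \approx 0.010101$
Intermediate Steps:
$t{\left(p,c \right)} = p$ ($t{\left(p,c \right)} = p + 0 = p$)
$R{\left(L \right)} = - \frac{1}{4} + 2 L^{2}$ ($R{\left(L \right)} = \left(L^{2} + L^{2}\right) - \frac{1}{4} = 2 L^{2} - \frac{1}{4} = - \frac{1}{4} + 2 L^{2}$)
$E{\left(O \right)} = - \frac{5}{O}$
$E^{2}{\left(R{\left(a{\left(-3,5 \right)} \right)} \right)} = \left(- \frac{5}{- \frac{1}{4} + 2 \cdot 5^{2}}\right)^{2} = \left(- \frac{5}{- \frac{1}{4} + 2 \cdot 25}\right)^{2} = \left(- \frac{5}{- \frac{1}{4} + 50}\right)^{2} = \left(- \frac{5}{\frac{199}{4}}\right)^{2} = \left(\left(-5\right) \frac{4}{199}\right)^{2} = \left(- \frac{20}{199}\right)^{2} = \frac{400}{39601}$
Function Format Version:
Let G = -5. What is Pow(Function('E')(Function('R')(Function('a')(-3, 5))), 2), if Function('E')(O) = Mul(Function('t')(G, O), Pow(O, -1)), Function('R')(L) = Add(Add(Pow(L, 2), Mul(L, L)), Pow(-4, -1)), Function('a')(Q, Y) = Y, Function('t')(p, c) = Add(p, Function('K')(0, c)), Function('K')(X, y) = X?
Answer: Rational(400, 39601) ≈ 0.010101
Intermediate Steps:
Function('t')(p, c) = p (Function('t')(p, c) = Add(p, 0) = p)
Function('R')(L) = Add(Rational(-1, 4), Mul(2, Pow(L, 2))) (Function('R')(L) = Add(Add(Pow(L, 2), Pow(L, 2)), Rational(-1, 4)) = Add(Mul(2, Pow(L, 2)), Rational(-1, 4)) = Add(Rational(-1, 4), Mul(2, Pow(L, 2))))
Function('E')(O) = Mul(-5, Pow(O, -1))
Pow(Function('E')(Function('R')(Function('a')(-3, 5))), 2) = Pow(Mul(-5, Pow(Add(Rational(-1, 4), Mul(2, Pow(5, 2))), -1)), 2) = Pow(Mul(-5, Pow(Add(Rational(-1, 4), Mul(2, 25)), -1)), 2) = Pow(Mul(-5, Pow(Add(Rational(-1, 4), 50), -1)), 2) = Pow(Mul(-5, Pow(Rational(199, 4), -1)), 2) = Pow(Mul(-5, Rational(4, 199)), 2) = Pow(Rational(-20, 199), 2) = Rational(400, 39601)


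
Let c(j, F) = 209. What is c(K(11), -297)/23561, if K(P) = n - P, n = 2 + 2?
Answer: 209/23561 ≈ 0.0088706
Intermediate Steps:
n = 4
K(P) = 4 - P
c(K(11), -297)/23561 = 209/23561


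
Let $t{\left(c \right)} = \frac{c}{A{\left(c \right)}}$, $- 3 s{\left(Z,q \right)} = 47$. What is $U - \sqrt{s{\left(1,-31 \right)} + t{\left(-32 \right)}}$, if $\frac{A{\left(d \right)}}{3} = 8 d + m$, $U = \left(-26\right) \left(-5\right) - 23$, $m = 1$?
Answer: $107 - \frac{i \sqrt{1016005}}{255} \approx 107.0 - 3.9528 i$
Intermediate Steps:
$s{\left(Z,q \right)} = - \frac{47}{3}$ ($s{\left(Z,q \right)} = \left(- \frac{1}{3}\right) 47 = - \frac{47}{3}$)
$U = 107$ ($U = 130 - 23 = 107$)
$A{\left(d \right)} = 3 + 24 d$ ($A{\left(d \right)} = 3 \left(8 d + 1\right) = 3 \left(1 + 8 d\right) = 3 + 24 d$)
$t{\left(c \right)} = \frac{c}{3 + 24 c}$
$U - \sqrt{s{\left(1,-31 \right)} + t{\left(-32 \right)}} = 107 - \sqrt{- \frac{47}{3} + \frac{1}{3} \left(-32\right) \frac{1}{1 + 8 \left(-32\right)}} = 107 - \sqrt{- \frac{47}{3} + \frac{1}{3} \left(-32\right) \frac{1}{1 - 256}} = 107 - \sqrt{- \frac{47}{3} + \frac{1}{3} \left(-32\right) \frac{1}{-255}} = 107 - \sqrt{- \frac{47}{3} + \frac{1}{3} \left(-32\right) \left(- \frac{1}{255}\right)} = 107 - \sqrt{- \frac{47}{3} + \frac{32}{765}} = 107 - \sqrt{- \frac{11953}{765}} = 107 - \frac{i \sqrt{1016005}}{255}$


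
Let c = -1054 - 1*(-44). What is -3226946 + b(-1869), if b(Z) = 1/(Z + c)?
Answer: -9290377535/2879 ≈ -3.2269e+6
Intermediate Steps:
c = -1010 (c = -1054 + 44 = -1010)
b(Z) = 1/(-1010 + Z) (b(Z) = 1/(Z - 1010) = 1/(-1010 + Z))
-3226946 + b(-1869) = -3226946 + 1/(-1010 - 1869) = -3226946 + 1/(-2879) = -3226946 - 1/2879 = -9290377535/2879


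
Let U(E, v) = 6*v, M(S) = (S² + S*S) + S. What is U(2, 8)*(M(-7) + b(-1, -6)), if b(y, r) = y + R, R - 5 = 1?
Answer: 4608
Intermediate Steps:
R = 6 (R = 5 + 1 = 6)
M(S) = S + 2*S² (M(S) = (S² + S²) + S = 2*S² + S = S + 2*S²)
b(y, r) = 6 + y (b(y, r) = y + 6 = 6 + y)
U(2, 8)*(M(-7) + b(-1, -6)) = (6*8)*(-7*(1 + 2*(-7)) + (6 - 1)) = 48*(-7*(1 - 14) + 5) = 48*(-7*(-13) + 5) = 48*(91 + 5) = 48*96 = 4608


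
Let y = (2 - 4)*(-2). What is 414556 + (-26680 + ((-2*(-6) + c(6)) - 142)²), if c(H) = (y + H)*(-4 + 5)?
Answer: 402276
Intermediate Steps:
y = 4 (y = -2*(-2) = 4)
c(H) = 4 + H (c(H) = (4 + H)*(-4 + 5) = (4 + H)*1 = 4 + H)
414556 + (-26680 + ((-2*(-6) + c(6)) - 142)²) = 414556 + (-26680 + ((-2*(-6) + (4 + 6)) - 142)²) = 414556 + (-26680 + ((12 + 10) - 142)²) = 414556 + (-26680 + (22 - 142)²) = 414556 + (-26680 + (-120)²) = 414556 + (-26680 + 14400) = 414556 - 12280 = 402276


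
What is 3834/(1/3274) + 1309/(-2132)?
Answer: 26761962803/2132 ≈ 1.2553e+7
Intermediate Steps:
3834/(1/3274) + 1309/(-2132) = 3834/(1/3274) + 1309*(-1/2132) = 3834*3274 - 1309/2132 = 12552516 - 1309/2132 = 26761962803/2132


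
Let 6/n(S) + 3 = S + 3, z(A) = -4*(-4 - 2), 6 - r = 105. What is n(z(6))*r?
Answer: -99/4 ≈ -24.750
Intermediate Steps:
r = -99 (r = 6 - 1*105 = 6 - 105 = -99)
z(A) = 24 (z(A) = -4*(-6) = 24)
n(S) = 6/S (n(S) = 6/(-3 + (S + 3)) = 6/(-3 + (3 + S)) = 6/S)
n(z(6))*r = (6/24)*(-99) = (6*(1/24))*(-99) = (1/4)*(-99) = -99/4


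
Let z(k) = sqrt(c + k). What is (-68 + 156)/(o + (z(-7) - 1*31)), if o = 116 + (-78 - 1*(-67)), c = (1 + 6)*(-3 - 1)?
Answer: 592/501 - 8*I*sqrt(35)/501 ≈ 1.1816 - 0.094468*I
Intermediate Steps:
c = -28 (c = 7*(-4) = -28)
z(k) = sqrt(-28 + k)
o = 105 (o = 116 + (-78 + 67) = 116 - 11 = 105)
(-68 + 156)/(o + (z(-7) - 1*31)) = (-68 + 156)/(105 + (sqrt(-28 - 7) - 1*31)) = 88/(105 + (sqrt(-35) - 31)) = 88/(105 + (I*sqrt(35) - 31)) = 88/(105 + (-31 + I*sqrt(35))) = 88/(74 + I*sqrt(35))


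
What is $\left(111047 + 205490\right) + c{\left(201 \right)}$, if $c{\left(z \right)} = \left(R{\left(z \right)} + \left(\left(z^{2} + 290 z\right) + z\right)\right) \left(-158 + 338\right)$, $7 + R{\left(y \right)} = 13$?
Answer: $18118177$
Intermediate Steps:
$R{\left(y \right)} = 6$ ($R{\left(y \right)} = -7 + 13 = 6$)
$c{\left(z \right)} = 1080 + 180 z^{2} + 52380 z$ ($c{\left(z \right)} = \left(6 + \left(\left(z^{2} + 290 z\right) + z\right)\right) \left(-158 + 338\right) = \left(6 + \left(z^{2} + 291 z\right)\right) 180 = \left(6 + z^{2} + 291 z\right) 180 = 1080 + 180 z^{2} + 52380 z$)
$\left(111047 + 205490\right) + c{\left(201 \right)} = \left(111047 + 205490\right) + \left(1080 + 180 \cdot 201^{2} + 52380 \cdot 201\right) = 316537 + \left(1080 + 180 \cdot 40401 + 10528380\right) = 316537 + \left(1080 + 7272180 + 10528380\right) = 316537 + 17801640 = 18118177$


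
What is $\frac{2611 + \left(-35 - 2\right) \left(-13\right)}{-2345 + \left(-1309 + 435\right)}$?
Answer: $- \frac{3092}{3219} \approx -0.96055$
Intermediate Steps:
$\frac{2611 + \left(-35 - 2\right) \left(-13\right)}{-2345 + \left(-1309 + 435\right)} = \frac{2611 - -481}{-2345 - 874} = \frac{2611 + 481}{-3219} = 3092 \left(- \frac{1}{3219}\right) = - \frac{3092}{3219}$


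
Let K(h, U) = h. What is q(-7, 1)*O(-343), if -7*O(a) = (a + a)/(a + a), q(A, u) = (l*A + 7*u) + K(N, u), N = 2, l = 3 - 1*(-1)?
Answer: 19/7 ≈ 2.7143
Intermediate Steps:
l = 4 (l = 3 + 1 = 4)
q(A, u) = 2 + 4*A + 7*u (q(A, u) = (4*A + 7*u) + 2 = 2 + 4*A + 7*u)
O(a) = -1/7 (O(a) = -(a + a)/(7*(a + a)) = -2*a/(7*(2*a)) = -2*a*1/(2*a)/7 = -1/7*1 = -1/7)
q(-7, 1)*O(-343) = (2 + 4*(-7) + 7*1)*(-1/7) = (2 - 28 + 7)*(-1/7) = -19*(-1/7) = 19/7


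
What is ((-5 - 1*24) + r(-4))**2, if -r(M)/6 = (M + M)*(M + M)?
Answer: 170569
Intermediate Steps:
r(M) = -24*M**2 (r(M) = -6*(M + M)*(M + M) = -6*2*M*2*M = -24*M**2)
((-5 - 1*24) + r(-4))**2 = ((-5 - 1*24) - 24*(-4)**2)**2 = ((-5 - 24) - 24*16)**2 = (-29 - 384)**2 = (-413)**2 = 170569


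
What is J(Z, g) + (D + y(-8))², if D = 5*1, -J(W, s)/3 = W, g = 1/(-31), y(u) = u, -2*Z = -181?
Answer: -525/2 ≈ -262.50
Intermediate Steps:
Z = 181/2 (Z = -½*(-181) = 181/2 ≈ 90.500)
g = -1/31 ≈ -0.032258
J(W, s) = -3*W
D = 5
J(Z, g) + (D + y(-8))² = -3*181/2 + (5 - 8)² = -543/2 + (-3)² = -543/2 + 9 = -525/2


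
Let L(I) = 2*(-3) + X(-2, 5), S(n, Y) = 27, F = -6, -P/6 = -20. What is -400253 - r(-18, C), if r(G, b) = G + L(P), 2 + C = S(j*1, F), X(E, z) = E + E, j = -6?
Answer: -400225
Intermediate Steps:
P = 120 (P = -6*(-20) = 120)
X(E, z) = 2*E
C = 25 (C = -2 + 27 = 25)
L(I) = -10 (L(I) = 2*(-3) + 2*(-2) = -6 - 4 = -10)
r(G, b) = -10 + G (r(G, b) = G - 10 = -10 + G)
-400253 - r(-18, C) = -400253 - (-10 - 18) = -400253 - 1*(-28) = -400253 + 28 = -400225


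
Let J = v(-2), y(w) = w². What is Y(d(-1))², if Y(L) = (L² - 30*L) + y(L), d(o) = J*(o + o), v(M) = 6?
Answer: 419904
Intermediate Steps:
J = 6
d(o) = 12*o (d(o) = 6*(o + o) = 6*(2*o) = 12*o)
Y(L) = -30*L + 2*L² (Y(L) = (L² - 30*L) + L² = -30*L + 2*L²)
Y(d(-1))² = (2*(12*(-1))*(-15 + 12*(-1)))² = (2*(-12)*(-15 - 12))² = (2*(-12)*(-27))² = 648² = 419904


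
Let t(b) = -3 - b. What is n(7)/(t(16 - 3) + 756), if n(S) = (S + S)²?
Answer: 49/185 ≈ 0.26486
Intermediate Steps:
n(S) = 4*S² (n(S) = (2*S)² = 4*S²)
n(7)/(t(16 - 3) + 756) = (4*7²)/((-3 - (16 - 3)) + 756) = (4*49)/((-3 - 1*13) + 756) = 196/((-3 - 13) + 756) = 196/(-16 + 756) = 196/740 = (1/740)*196 = 49/185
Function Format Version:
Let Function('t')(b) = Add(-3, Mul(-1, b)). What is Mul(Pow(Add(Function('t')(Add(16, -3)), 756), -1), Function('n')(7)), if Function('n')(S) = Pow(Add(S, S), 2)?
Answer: Rational(49, 185) ≈ 0.26486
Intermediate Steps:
Function('n')(S) = Mul(4, Pow(S, 2)) (Function('n')(S) = Pow(Mul(2, S), 2) = Mul(4, Pow(S, 2)))
Mul(Pow(Add(Function('t')(Add(16, -3)), 756), -1), Function('n')(7)) = Mul(Pow(Add(Add(-3, Mul(-1, Add(16, -3))), 756), -1), Mul(4, Pow(7, 2))) = Mul(Pow(Add(Add(-3, Mul(-1, 13)), 756), -1), Mul(4, 49)) = Mul(Pow(Add(Add(-3, -13), 756), -1), 196) = Mul(Pow(Add(-16, 756), -1), 196) = Mul(Pow(740, -1), 196) = Mul(Rational(1, 740), 196) = Rational(49, 185)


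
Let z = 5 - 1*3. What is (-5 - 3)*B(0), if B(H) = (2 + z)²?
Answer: -128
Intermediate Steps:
z = 2 (z = 5 - 3 = 2)
B(H) = 16 (B(H) = (2 + 2)² = 4² = 16)
(-5 - 3)*B(0) = (-5 - 3)*16 = -8*16 = -128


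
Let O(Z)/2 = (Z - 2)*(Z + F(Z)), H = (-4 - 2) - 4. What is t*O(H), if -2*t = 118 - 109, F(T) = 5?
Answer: -540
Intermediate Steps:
t = -9/2 (t = -(118 - 109)/2 = -½*9 = -9/2 ≈ -4.5000)
H = -10 (H = -6 - 4 = -10)
O(Z) = 2*(-2 + Z)*(5 + Z) (O(Z) = 2*((Z - 2)*(Z + 5)) = 2*((-2 + Z)*(5 + Z)) = 2*(-2 + Z)*(5 + Z))
t*O(H) = -9*(-20 + 2*(-10)² + 6*(-10))/2 = -9*(-20 + 2*100 - 60)/2 = -9*(-20 + 200 - 60)/2 = -9/2*120 = -540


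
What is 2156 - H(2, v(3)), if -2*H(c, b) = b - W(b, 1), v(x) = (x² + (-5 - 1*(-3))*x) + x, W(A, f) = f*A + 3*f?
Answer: 4309/2 ≈ 2154.5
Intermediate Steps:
W(A, f) = 3*f + A*f (W(A, f) = A*f + 3*f = 3*f + A*f)
v(x) = x² - x (v(x) = (x² + (-5 + 3)*x) + x = (x² - 2*x) + x = x² - x)
H(c, b) = 3/2 (H(c, b) = -(b - (3 + b))/2 = -(b + (-3 - b))/2 = -½*(-3) = 3/2)
2156 - H(2, v(3)) = 2156 - 1*3/2 = 2156 - 3/2 = 4309/2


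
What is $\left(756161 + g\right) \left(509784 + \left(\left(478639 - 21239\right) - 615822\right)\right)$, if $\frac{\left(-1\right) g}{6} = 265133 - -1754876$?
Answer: $-3992840172266$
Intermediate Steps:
$g = -12120054$ ($g = - 6 \left(265133 - -1754876\right) = - 6 \left(265133 + 1754876\right) = \left(-6\right) 2020009 = -12120054$)
$\left(756161 + g\right) \left(509784 + \left(\left(478639 - 21239\right) - 615822\right)\right) = \left(756161 - 12120054\right) \left(509784 + \left(\left(478639 - 21239\right) - 615822\right)\right) = - 11363893 \left(509784 + \left(457400 - 615822\right)\right) = - 11363893 \left(509784 - 158422\right) = \left(-11363893\right) 351362 = -3992840172266$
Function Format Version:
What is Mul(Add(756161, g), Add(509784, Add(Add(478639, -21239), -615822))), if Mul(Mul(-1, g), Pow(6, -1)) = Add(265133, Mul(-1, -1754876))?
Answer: -3992840172266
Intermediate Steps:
g = -12120054 (g = Mul(-6, Add(265133, Mul(-1, -1754876))) = Mul(-6, Add(265133, 1754876)) = Mul(-6, 2020009) = -12120054)
Mul(Add(756161, g), Add(509784, Add(Add(478639, -21239), -615822))) = Mul(Add(756161, -12120054), Add(509784, Add(Add(478639, -21239), -615822))) = Mul(-11363893, Add(509784, Add(457400, -615822))) = Mul(-11363893, Add(509784, -158422)) = Mul(-11363893, 351362) = -3992840172266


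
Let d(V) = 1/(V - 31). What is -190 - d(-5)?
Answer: -6839/36 ≈ -189.97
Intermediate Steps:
d(V) = 1/(-31 + V)
-190 - d(-5) = -190 - 1/(-31 - 5) = -190 - 1/(-36) = -190 - 1*(-1/36) = -190 + 1/36 = -6839/36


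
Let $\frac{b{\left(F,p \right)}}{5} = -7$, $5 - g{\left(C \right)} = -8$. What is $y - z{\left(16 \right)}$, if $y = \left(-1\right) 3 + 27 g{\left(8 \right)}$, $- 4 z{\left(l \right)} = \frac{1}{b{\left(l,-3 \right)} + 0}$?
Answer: $\frac{48719}{140} \approx 347.99$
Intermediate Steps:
$g{\left(C \right)} = 13$ ($g{\left(C \right)} = 5 - -8 = 5 + 8 = 13$)
$b{\left(F,p \right)} = -35$ ($b{\left(F,p \right)} = 5 \left(-7\right) = -35$)
$z{\left(l \right)} = \frac{1}{140}$ ($z{\left(l \right)} = - \frac{1}{4 \left(-35 + 0\right)} = - \frac{1}{4 \left(-35\right)} = \left(- \frac{1}{4}\right) \left(- \frac{1}{35}\right) = \frac{1}{140}$)
$y = 348$ ($y = \left(-1\right) 3 + 27 \cdot 13 = -3 + 351 = 348$)
$y - z{\left(16 \right)} = 348 - \frac{1}{140} = \frac{48719}{140}$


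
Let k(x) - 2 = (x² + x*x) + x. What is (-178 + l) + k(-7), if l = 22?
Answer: -63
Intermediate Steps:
k(x) = 2 + x + 2*x² (k(x) = 2 + ((x² + x*x) + x) = 2 + ((x² + x²) + x) = 2 + (2*x² + x) = 2 + (x + 2*x²) = 2 + x + 2*x²)
(-178 + l) + k(-7) = (-178 + 22) + (2 - 7 + 2*(-7)²) = -156 + (2 - 7 + 2*49) = -156 + (2 - 7 + 98) = -156 + 93 = -63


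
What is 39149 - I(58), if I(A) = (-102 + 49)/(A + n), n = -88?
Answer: 1174417/30 ≈ 39147.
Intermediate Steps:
I(A) = -53/(-88 + A) (I(A) = (-102 + 49)/(A - 88) = -53/(-88 + A))
39149 - I(58) = 39149 - (-53)/(-88 + 58) = 39149 - (-53)/(-30) = 39149 - (-53)*(-1)/30 = 39149 - 1*53/30 = 39149 - 53/30 = 1174417/30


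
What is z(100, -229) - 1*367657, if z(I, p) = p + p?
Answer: -368115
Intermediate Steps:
z(I, p) = 2*p
z(100, -229) - 1*367657 = 2*(-229) - 1*367657 = -458 - 367657 = -368115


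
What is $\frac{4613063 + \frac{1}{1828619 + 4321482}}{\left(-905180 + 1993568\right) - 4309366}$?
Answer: $- \frac{14185401684682}{9904670009389} \approx -1.4322$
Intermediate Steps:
$\frac{4613063 + \frac{1}{1828619 + 4321482}}{\left(-905180 + 1993568\right) - 4309366} = \frac{4613063 + \frac{1}{6150101}}{1088388 - 4309366} = \frac{4613063 + \frac{1}{6150101}}{-3220978} = \frac{28370803369364}{6150101} \left(- \frac{1}{3220978}\right) = - \frac{14185401684682}{9904670009389}$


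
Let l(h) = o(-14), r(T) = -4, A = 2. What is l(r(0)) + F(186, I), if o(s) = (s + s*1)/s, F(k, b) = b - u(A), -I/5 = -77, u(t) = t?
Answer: 385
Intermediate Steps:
I = 385 (I = -5*(-77) = 385)
F(k, b) = -2 + b (F(k, b) = b - 1*2 = b - 2 = -2 + b)
o(s) = 2 (o(s) = (s + s)/s = (2*s)/s = 2)
l(h) = 2
l(r(0)) + F(186, I) = 2 + (-2 + 385) = 2 + 383 = 385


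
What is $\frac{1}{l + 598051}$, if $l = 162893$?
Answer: $\frac{1}{760944} \approx 1.3142 \cdot 10^{-6}$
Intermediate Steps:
$\frac{1}{l + 598051} = \frac{1}{162893 + 598051} = \frac{1}{760944}$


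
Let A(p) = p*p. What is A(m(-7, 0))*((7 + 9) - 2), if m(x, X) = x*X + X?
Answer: 0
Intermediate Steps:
m(x, X) = X + X*x (m(x, X) = X*x + X = X + X*x)
A(p) = p²
A(m(-7, 0))*((7 + 9) - 2) = (0*(1 - 7))²*((7 + 9) - 2) = (0*(-6))²*(16 - 2) = 0²*14 = 0*14 = 0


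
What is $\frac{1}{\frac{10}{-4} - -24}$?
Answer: $\frac{2}{43} \approx 0.046512$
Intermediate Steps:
$\frac{1}{\frac{10}{-4} - -24} = \frac{1}{10 \left(- \frac{1}{4}\right) + 24} = \frac{1}{- \frac{5}{2} + 24} = \frac{1}{\frac{43}{2}} = \frac{2}{43}$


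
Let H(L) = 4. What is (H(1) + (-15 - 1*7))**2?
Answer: 324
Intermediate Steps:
(H(1) + (-15 - 1*7))**2 = (4 + (-15 - 1*7))**2 = (4 + (-15 - 7))**2 = (4 - 22)**2 = (-18)**2 = 324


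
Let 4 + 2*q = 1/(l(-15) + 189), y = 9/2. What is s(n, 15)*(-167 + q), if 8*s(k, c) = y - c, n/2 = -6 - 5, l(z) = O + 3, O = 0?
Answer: 454265/2048 ≈ 221.81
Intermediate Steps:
l(z) = 3 (l(z) = 0 + 3 = 3)
n = -22 (n = 2*(-6 - 5) = 2*(-11) = -22)
y = 9/2 (y = 9*(1/2) = 9/2 ≈ 4.5000)
s(k, c) = 9/16 - c/8 (s(k, c) = (9/2 - c)/8 = 9/16 - c/8)
q = -767/384 (q = -2 + 1/(2*(3 + 189)) = -2 + (1/2)/192 = -2 + (1/2)*(1/192) = -2 + 1/384 = -767/384 ≈ -1.9974)
s(n, 15)*(-167 + q) = (9/16 - 1/8*15)*(-167 - 767/384) = (9/16 - 15/8)*(-64895/384) = -21/16*(-64895/384) = 454265/2048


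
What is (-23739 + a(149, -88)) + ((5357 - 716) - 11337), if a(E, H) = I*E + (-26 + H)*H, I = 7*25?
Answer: 5672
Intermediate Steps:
I = 175
a(E, H) = 175*E + H*(-26 + H) (a(E, H) = 175*E + (-26 + H)*H = 175*E + H*(-26 + H))
(-23739 + a(149, -88)) + ((5357 - 716) - 11337) = (-23739 + ((-88)² - 26*(-88) + 175*149)) + ((5357 - 716) - 11337) = (-23739 + (7744 + 2288 + 26075)) + (4641 - 11337) = (-23739 + 36107) - 6696 = 12368 - 6696 = 5672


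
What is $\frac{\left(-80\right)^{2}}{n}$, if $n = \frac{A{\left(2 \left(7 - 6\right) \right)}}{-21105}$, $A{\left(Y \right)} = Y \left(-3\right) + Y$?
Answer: $33768000$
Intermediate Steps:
$A{\left(Y \right)} = - 2 Y$ ($A{\left(Y \right)} = - 3 Y + Y = - 2 Y$)
$n = \frac{4}{21105}$ ($n = \frac{\left(-2\right) 2 \left(7 - 6\right)}{-21105} = - 2 \cdot 2 \cdot 1 \left(- \frac{1}{21105}\right) = \left(-2\right) 2 \left(- \frac{1}{21105}\right) = \left(-4\right) \left(- \frac{1}{21105}\right) = \frac{4}{21105} \approx 0.00018953$)
$\frac{\left(-80\right)^{2}}{n} = \frac{\left(-80\right)^{2}}{\frac{4}{21105}} = 6400 \cdot \frac{21105}{4} = 33768000$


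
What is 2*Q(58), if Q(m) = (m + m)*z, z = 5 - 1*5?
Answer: 0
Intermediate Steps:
z = 0 (z = 5 - 5 = 0)
Q(m) = 0 (Q(m) = (m + m)*0 = (2*m)*0 = 0)
2*Q(58) = 2*0 = 0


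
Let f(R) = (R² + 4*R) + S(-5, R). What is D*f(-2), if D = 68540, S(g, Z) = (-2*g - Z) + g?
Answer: 205620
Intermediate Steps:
S(g, Z) = -Z - g (S(g, Z) = (-Z - 2*g) + g = -Z - g)
f(R) = 5 + R² + 3*R (f(R) = (R² + 4*R) + (-R - 1*(-5)) = (R² + 4*R) + (-R + 5) = (R² + 4*R) + (5 - R) = 5 + R² + 3*R)
D*f(-2) = 68540*(5 + (-2)² + 3*(-2)) = 68540*(5 + 4 - 6) = 68540*3 = 205620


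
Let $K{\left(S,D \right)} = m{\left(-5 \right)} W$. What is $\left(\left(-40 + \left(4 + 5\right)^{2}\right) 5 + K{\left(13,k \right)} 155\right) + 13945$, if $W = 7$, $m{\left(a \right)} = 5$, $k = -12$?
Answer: $19575$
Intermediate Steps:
$K{\left(S,D \right)} = 35$ ($K{\left(S,D \right)} = 5 \cdot 7 = 35$)
$\left(\left(-40 + \left(4 + 5\right)^{2}\right) 5 + K{\left(13,k \right)} 155\right) + 13945 = \left(\left(-40 + \left(4 + 5\right)^{2}\right) 5 + 35 \cdot 155\right) + 13945 = \left(\left(-40 + 9^{2}\right) 5 + 5425\right) + 13945 = \left(\left(-40 + 81\right) 5 + 5425\right) + 13945 = \left(41 \cdot 5 + 5425\right) + 13945 = \left(205 + 5425\right) + 13945 = 5630 + 13945 = 19575$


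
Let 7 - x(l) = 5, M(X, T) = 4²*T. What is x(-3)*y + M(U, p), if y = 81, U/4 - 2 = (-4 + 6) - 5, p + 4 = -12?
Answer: -94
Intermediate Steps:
p = -16 (p = -4 - 12 = -16)
U = -4 (U = 8 + 4*((-4 + 6) - 5) = 8 + 4*(2 - 5) = 8 + 4*(-3) = 8 - 12 = -4)
M(X, T) = 16*T
x(l) = 2 (x(l) = 7 - 1*5 = 7 - 5 = 2)
x(-3)*y + M(U, p) = 2*81 + 16*(-16) = 162 - 256 = -94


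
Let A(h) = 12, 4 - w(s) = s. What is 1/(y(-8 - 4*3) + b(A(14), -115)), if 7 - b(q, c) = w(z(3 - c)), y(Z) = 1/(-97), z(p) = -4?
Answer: -97/98 ≈ -0.98980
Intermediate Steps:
w(s) = 4 - s
y(Z) = -1/97
b(q, c) = -1 (b(q, c) = 7 - (4 - 1*(-4)) = 7 - (4 + 4) = 7 - 1*8 = 7 - 8 = -1)
1/(y(-8 - 4*3) + b(A(14), -115)) = 1/(-1/97 - 1) = 1/(-98/97) = -97/98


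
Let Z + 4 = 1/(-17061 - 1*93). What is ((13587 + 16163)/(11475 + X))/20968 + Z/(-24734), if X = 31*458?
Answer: 3097491065393/14274910969086294 ≈ 0.00021699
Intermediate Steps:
X = 14198
Z = -68617/17154 (Z = -4 + 1/(-17061 - 1*93) = -4 + 1/(-17061 - 93) = -4 + 1/(-17154) = -4 - 1/17154 = -68617/17154 ≈ -4.0001)
((13587 + 16163)/(11475 + X))/20968 + Z/(-24734) = ((13587 + 16163)/(11475 + 14198))/20968 - 68617/17154/(-24734) = (29750/25673)*(1/20968) - 68617/17154*(-1/24734) = (29750*(1/25673))*(1/20968) + 68617/424287036 = (29750/25673)*(1/20968) + 68617/424287036 = 14875/269155732 + 68617/424287036 = 3097491065393/14274910969086294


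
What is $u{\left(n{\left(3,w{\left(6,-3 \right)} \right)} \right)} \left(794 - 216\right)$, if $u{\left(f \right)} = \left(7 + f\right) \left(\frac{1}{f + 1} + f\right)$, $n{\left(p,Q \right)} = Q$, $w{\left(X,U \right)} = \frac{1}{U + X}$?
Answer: $\frac{41327}{9} \approx 4591.9$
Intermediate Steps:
$u{\left(f \right)} = \left(7 + f\right) \left(f + \frac{1}{1 + f}\right)$ ($u{\left(f \right)} = \left(7 + f\right) \left(\frac{1}{1 + f} + f\right) = \left(7 + f\right) \left(f + \frac{1}{1 + f}\right)$)
$u{\left(n{\left(3,w{\left(6,-3 \right)} \right)} \right)} \left(794 - 216\right) = \frac{7 + \left(\frac{1}{-3 + 6}\right)^{3} + \frac{8}{-3 + 6} + 8 \left(\frac{1}{-3 + 6}\right)^{2}}{1 + \frac{1}{-3 + 6}} \left(794 - 216\right) = \frac{7 + \left(\frac{1}{3}\right)^{3} + \frac{8}{3} + 8 \left(\frac{1}{3}\right)^{2}}{1 + \frac{1}{3}} \cdot 578 = \frac{7 + \left(\frac{1}{3}\right)^{3} + 8 \cdot \frac{1}{3} + \frac{8}{9}}{1 + \frac{1}{3}} \cdot 578 = \frac{7 + \frac{1}{27} + \frac{8}{3} + 8 \cdot \frac{1}{9}}{\frac{4}{3}} \cdot 578 = \frac{3 \left(7 + \frac{1}{27} + \frac{8}{3} + \frac{8}{9}\right)}{4} \cdot 578 = \frac{3}{4} \cdot \frac{286}{27} \cdot 578 = \frac{143}{18} \cdot 578 = \frac{41327}{9}$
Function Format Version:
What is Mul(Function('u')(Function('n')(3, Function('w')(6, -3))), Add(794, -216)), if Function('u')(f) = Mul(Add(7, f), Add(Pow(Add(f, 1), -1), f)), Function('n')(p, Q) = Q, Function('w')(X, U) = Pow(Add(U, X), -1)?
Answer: Rational(41327, 9) ≈ 4591.9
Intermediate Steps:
Function('u')(f) = Mul(Add(7, f), Add(f, Pow(Add(1, f), -1))) (Function('u')(f) = Mul(Add(7, f), Add(Pow(Add(1, f), -1), f)) = Mul(Add(7, f), Add(f, Pow(Add(1, f), -1))))
Mul(Function('u')(Function('n')(3, Function('w')(6, -3))), Add(794, -216)) = Mul(Mul(Pow(Add(1, Pow(Add(-3, 6), -1)), -1), Add(7, Pow(Pow(Add(-3, 6), -1), 3), Mul(8, Pow(Add(-3, 6), -1)), Mul(8, Pow(Pow(Add(-3, 6), -1), 2)))), Add(794, -216)) = Mul(Mul(Pow(Add(1, Pow(3, -1)), -1), Add(7, Pow(Pow(3, -1), 3), Mul(8, Pow(3, -1)), Mul(8, Pow(Pow(3, -1), 2)))), 578) = Mul(Mul(Pow(Add(1, Rational(1, 3)), -1), Add(7, Pow(Rational(1, 3), 3), Mul(8, Rational(1, 3)), Mul(8, Pow(Rational(1, 3), 2)))), 578) = Mul(Mul(Pow(Rational(4, 3), -1), Add(7, Rational(1, 27), Rational(8, 3), Mul(8, Rational(1, 9)))), 578) = Mul(Mul(Rational(3, 4), Add(7, Rational(1, 27), Rational(8, 3), Rational(8, 9))), 578) = Mul(Mul(Rational(3, 4), Rational(286, 27)), 578) = Mul(Rational(143, 18), 578) = Rational(41327, 9)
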